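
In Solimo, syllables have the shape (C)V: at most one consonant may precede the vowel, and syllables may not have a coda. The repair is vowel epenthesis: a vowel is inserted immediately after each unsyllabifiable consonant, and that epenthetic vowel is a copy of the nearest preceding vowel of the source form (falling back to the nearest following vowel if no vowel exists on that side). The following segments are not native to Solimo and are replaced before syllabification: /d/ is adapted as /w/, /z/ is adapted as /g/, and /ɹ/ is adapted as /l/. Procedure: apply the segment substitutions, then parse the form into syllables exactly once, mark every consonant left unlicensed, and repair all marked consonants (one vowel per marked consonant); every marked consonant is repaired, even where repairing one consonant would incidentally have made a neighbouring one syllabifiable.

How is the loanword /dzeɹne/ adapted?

Substitution: /d/ → /w/, /z/ → /g/, /ɹ/ → /l/, giving /wgelne/.
Under (C)V, the unsyllabifiable consonants are /w/, /l/ (no codas are permitted; onsets are limited to one consonant).
Epenthesis after each stranded consonant: /w/ → /we/, /l/ → /le/.

wegelene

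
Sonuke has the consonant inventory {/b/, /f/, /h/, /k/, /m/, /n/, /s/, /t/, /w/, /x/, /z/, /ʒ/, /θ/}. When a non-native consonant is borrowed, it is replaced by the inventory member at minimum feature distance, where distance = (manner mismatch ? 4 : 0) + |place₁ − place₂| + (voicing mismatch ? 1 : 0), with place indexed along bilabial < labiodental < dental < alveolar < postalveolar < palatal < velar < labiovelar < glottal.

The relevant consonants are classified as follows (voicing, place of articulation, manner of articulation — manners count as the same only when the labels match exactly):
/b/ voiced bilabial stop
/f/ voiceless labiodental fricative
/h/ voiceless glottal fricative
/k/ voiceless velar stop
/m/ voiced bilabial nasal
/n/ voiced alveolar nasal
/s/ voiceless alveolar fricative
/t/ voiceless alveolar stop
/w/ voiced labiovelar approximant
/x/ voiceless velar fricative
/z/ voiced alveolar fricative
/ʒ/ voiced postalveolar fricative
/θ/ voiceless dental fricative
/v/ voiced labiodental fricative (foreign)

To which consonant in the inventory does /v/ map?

/f/ is closest: same manner (fricative), place distance 0 (labiodental→labiodental), voicing differs (+1); total 1. Next closest is /z/ at distance 2.

f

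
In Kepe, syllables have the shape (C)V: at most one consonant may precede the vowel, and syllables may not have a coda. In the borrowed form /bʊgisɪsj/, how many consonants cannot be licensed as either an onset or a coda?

2

The consonants /s/, /j/ cannot be parsed into a legal (C)V syllable (no codas are permitted; onsets are limited to one consonant).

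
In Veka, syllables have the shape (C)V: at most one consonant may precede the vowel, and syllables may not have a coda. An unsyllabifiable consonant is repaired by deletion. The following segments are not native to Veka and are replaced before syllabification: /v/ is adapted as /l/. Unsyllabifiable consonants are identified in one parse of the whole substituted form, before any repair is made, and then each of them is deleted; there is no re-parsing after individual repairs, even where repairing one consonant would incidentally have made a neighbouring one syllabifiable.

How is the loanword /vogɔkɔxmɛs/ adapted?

logɔkɔmɛ

Substitution: /v/ → /l/, giving /logɔkɔxmɛs/.
The consonants /x/, /s/ cannot be parsed into a legal (C)V syllable (no codas are permitted; onsets are limited to one consonant).
Deleting the stranded consonants removes /x/, /s/.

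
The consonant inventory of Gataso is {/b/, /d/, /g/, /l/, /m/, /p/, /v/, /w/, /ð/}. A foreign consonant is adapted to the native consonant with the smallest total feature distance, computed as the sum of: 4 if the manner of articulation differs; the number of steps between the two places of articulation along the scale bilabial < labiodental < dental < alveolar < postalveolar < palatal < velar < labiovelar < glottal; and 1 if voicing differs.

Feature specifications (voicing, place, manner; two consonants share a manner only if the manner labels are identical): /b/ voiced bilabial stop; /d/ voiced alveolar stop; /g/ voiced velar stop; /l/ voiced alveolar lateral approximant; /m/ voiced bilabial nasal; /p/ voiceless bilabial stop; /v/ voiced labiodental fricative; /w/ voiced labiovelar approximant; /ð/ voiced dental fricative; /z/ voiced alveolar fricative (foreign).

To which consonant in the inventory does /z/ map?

/ð/ is closest: same manner (fricative), place distance 1 (alveolar→dental), same voicing; total 1. Next closest is /v/ at distance 2.

ð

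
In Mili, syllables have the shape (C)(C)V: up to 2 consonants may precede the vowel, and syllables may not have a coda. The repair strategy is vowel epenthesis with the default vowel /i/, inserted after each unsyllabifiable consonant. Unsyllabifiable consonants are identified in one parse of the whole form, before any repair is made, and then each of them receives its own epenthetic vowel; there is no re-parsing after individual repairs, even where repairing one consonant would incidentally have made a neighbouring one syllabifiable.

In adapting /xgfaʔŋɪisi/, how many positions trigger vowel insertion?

1

The unsyllabifiable consonants are /x/; each receives one epenthetic vowel.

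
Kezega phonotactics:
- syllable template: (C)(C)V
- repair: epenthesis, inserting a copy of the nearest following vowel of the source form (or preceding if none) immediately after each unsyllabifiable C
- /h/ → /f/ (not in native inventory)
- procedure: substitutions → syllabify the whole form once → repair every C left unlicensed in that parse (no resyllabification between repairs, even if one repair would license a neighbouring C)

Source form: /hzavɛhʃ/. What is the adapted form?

fzavɛfɛʃɛ

Substitution: /h/ → /f/, giving /fzavɛfʃ/.
Under (C)(C)V, the unsyllabifiable consonants are /f/, /ʃ/ (no codas are permitted; onsets may contain at most 2 consonants).
Epenthesis after each stranded consonant: /f/ → /fɛ/, /ʃ/ → /ʃɛ/.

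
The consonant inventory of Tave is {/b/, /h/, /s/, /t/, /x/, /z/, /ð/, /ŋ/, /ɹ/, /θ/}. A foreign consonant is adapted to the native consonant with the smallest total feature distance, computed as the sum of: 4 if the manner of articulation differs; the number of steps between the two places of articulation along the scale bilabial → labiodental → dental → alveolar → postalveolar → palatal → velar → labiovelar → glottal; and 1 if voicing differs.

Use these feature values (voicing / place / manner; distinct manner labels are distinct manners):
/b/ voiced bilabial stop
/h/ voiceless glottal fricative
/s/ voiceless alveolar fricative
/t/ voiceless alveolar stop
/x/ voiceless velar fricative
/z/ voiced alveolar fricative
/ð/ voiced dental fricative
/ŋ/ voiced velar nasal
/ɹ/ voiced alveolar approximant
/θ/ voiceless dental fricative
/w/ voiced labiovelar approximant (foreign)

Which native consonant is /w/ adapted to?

ɹ

/ɹ/ is closest: same manner (approximant), place distance 4 (labiovelar→alveolar), same voicing; total 4. Next closest is /ŋ/ at distance 5.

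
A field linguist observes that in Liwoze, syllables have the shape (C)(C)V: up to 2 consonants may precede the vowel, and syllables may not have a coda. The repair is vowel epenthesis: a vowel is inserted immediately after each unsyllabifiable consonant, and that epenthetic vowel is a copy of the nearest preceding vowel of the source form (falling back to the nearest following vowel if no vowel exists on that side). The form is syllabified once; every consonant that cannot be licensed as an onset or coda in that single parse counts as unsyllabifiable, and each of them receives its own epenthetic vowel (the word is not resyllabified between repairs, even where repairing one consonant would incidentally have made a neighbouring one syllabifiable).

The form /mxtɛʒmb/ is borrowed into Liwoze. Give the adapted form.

Under (C)(C)V, the unsyllabifiable consonants are /m/, /ʒ/, /m/, /b/ (no codas are permitted; onsets may contain at most 2 consonants).
Inserting the epenthetic vowel yields /m/ → /mɛ/, /ʒ/ → /ʒɛ/, /m/ → /mɛ/, /b/ → /bɛ/.

mɛxtɛʒɛmɛbɛ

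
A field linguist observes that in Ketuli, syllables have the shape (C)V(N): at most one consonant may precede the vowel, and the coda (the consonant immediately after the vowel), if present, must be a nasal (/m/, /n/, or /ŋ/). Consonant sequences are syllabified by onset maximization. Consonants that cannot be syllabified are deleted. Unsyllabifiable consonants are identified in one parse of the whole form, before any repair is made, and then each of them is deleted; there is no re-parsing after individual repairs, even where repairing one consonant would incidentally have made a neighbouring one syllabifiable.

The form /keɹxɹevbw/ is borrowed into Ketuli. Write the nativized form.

keɹe

The consonants /ɹ/, /x/, /v/, /b/, /w/ cannot be parsed into a legal (C)V(N) syllable (only a nasal (/m/, /n/, or /ŋ/) is licensed in coda position; onsets are limited to one consonant).
Deleting the stranded consonants removes /ɹ/, /x/, /v/, /b/, /w/.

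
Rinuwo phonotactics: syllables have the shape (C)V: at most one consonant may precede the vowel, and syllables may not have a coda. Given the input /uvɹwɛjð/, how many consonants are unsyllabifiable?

4

The consonants /v/, /ɹ/, /j/, /ð/ cannot be parsed into a legal (C)V syllable (no codas are permitted; onsets are limited to one consonant).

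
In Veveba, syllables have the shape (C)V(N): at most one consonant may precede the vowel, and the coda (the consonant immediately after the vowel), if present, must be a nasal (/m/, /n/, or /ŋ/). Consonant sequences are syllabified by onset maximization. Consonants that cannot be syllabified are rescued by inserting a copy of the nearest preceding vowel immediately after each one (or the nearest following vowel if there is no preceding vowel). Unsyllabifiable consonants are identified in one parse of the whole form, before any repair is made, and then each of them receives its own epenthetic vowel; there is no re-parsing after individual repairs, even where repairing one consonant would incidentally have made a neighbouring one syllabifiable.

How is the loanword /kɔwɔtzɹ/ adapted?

kɔwɔtɔzɔɹɔ

Under (C)V(N), the unsyllabifiable consonants are /t/, /z/, /ɹ/ (only a nasal (/m/, /n/, or /ŋ/) is licensed in coda position; onsets are limited to one consonant).
Inserting the epenthetic vowel yields /t/ → /tɔ/, /z/ → /zɔ/, /ɹ/ → /ɹɔ/.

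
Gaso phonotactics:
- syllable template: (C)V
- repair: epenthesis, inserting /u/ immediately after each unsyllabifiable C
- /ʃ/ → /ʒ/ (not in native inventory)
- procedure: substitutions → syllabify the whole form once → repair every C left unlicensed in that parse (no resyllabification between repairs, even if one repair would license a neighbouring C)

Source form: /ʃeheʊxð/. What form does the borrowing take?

ʒeheʊxuðu

Substitution: /ʃ/ → /ʒ/, giving /ʒeheʊxð/.
Syllabifying with onset maximization leaves /x/, /ð/ stranded (no codas are permitted; onsets are limited to one consonant).
Epenthesis after each stranded consonant: /x/ → /xu/, /ð/ → /ðu/.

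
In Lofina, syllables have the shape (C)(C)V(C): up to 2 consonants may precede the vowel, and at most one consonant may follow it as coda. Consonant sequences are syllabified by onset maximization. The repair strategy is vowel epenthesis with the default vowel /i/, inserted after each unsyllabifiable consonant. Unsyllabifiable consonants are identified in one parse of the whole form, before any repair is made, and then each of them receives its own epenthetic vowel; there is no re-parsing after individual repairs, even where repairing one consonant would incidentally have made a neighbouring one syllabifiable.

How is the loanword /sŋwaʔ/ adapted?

siŋwaʔ

Syllabifying with onset maximization leaves /s/ stranded (at most one coda consonant is licensed; onsets may contain at most 2 consonants).
Epenthesis after each stranded consonant: /s/ → /si/.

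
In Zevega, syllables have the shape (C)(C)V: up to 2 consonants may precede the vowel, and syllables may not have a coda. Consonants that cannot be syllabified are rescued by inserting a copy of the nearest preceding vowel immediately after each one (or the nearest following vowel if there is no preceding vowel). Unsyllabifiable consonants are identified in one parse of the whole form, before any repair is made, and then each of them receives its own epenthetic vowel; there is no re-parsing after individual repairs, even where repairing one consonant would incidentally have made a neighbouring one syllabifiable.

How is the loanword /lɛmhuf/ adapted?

The consonants /f/ cannot be parsed into a legal (C)(C)V syllable (no codas are permitted; onsets may contain at most 2 consonants).
Inserting the epenthetic vowel yields /f/ → /fu/.

lɛmhufu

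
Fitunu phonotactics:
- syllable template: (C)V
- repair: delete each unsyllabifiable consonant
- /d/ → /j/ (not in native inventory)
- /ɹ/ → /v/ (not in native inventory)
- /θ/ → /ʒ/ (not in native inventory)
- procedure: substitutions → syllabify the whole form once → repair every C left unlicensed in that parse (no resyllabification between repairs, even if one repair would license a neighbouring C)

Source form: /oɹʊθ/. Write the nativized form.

ovʊ

Substitution: /ɹ/ → /v/, /θ/ → /ʒ/, giving /ovʊʒ/.
Syllabifying with onset maximization leaves /ʒ/ stranded (no codas are permitted; onsets are limited to one consonant).
Deletion applies to /ʒ/.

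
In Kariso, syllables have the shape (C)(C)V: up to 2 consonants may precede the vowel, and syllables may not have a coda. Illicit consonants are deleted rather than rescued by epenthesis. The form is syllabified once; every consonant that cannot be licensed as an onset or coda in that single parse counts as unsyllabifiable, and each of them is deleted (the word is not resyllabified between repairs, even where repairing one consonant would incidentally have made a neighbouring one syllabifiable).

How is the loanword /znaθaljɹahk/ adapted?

znaθajɹa

Under (C)(C)V, the unsyllabifiable consonants are /l/, /h/, /k/ (no codas are permitted; onsets may contain at most 2 consonants).
Deletion applies to /l/, /h/, /k/.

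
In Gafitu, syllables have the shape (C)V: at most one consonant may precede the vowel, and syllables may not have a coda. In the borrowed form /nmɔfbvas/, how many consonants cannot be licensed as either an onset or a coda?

4

The consonants /n/, /f/, /b/, /s/ cannot be parsed into a legal (C)V syllable (no codas are permitted; onsets are limited to one consonant).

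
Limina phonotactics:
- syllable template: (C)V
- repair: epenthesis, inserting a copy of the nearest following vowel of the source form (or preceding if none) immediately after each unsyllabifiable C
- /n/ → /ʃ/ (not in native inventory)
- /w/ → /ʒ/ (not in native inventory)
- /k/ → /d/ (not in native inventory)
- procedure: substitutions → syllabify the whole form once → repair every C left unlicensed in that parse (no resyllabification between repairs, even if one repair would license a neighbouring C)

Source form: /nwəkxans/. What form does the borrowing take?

ʃəʒədaxaʃasa

Substitution: /n/ → /ʃ/, /w/ → /ʒ/, /k/ → /d/, giving /ʃʒədxaʃs/.
Under (C)V, the unsyllabifiable consonants are /ʃ/, /d/, /ʃ/, /s/ (no codas are permitted; onsets are limited to one consonant).
Inserting the epenthetic vowel yields /ʃ/ → /ʃə/, /d/ → /da/, /ʃ/ → /ʃa/, /s/ → /sa/.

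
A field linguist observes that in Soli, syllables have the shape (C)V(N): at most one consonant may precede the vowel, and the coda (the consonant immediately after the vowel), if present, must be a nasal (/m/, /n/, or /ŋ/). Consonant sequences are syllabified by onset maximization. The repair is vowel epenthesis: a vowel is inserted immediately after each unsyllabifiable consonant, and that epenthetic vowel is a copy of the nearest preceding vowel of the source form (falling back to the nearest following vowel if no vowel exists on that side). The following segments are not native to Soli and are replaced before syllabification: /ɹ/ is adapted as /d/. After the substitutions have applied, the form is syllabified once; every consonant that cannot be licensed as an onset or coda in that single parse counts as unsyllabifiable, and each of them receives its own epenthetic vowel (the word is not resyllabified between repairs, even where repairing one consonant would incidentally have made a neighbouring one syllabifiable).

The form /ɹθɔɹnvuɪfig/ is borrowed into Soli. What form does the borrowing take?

dɔθɔdɔnɔvuɪfigi

Substitution: /ɹ/ → /d/, giving /dθɔdnvuɪfig/.
Under (C)V(N), the unsyllabifiable consonants are /d/, /d/, /n/, /g/ (only a nasal (/m/, /n/, or /ŋ/) is licensed in coda position; onsets are limited to one consonant).
Each unlicensed consonant becomes the onset of a new syllable: /d/ → /dɔ/, /d/ → /dɔ/, /n/ → /nɔ/, /g/ → /gi/.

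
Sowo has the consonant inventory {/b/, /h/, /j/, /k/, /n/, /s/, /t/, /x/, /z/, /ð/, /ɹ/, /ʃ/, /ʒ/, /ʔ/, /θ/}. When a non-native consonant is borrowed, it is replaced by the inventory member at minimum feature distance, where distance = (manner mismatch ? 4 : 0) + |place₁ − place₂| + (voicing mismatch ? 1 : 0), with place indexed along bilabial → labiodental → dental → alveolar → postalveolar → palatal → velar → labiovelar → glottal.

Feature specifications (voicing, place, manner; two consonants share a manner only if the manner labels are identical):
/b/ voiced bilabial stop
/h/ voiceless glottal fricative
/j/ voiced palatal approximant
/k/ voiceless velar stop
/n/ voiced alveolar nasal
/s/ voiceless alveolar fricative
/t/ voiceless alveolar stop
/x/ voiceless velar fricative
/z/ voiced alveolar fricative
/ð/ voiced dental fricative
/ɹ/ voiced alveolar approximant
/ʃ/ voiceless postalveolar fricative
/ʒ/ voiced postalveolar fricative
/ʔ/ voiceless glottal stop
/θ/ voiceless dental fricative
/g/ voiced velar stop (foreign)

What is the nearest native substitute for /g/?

/k/ is closest: same manner (stop), place distance 0 (velar→velar), voicing differs (+1); total 1. Next closest is /ʔ/ at distance 3.

k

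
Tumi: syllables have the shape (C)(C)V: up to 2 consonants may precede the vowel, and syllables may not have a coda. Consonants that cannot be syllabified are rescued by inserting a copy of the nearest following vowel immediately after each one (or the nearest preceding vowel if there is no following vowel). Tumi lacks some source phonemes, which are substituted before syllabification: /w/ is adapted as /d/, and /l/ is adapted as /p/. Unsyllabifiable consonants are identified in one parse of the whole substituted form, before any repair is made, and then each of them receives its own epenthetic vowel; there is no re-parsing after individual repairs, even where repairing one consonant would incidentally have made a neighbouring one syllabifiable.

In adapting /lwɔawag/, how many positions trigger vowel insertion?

After substitution the input is /pdɔadag/.
The unsyllabifiable consonants are /g/; each receives one epenthetic vowel.

1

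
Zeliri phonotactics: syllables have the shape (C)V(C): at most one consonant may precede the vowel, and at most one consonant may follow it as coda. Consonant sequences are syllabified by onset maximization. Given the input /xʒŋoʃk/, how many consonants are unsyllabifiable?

Syllabifying with onset maximization leaves /x/, /ʒ/, /k/ stranded (at most one coda consonant is licensed; onsets are limited to one consonant).

3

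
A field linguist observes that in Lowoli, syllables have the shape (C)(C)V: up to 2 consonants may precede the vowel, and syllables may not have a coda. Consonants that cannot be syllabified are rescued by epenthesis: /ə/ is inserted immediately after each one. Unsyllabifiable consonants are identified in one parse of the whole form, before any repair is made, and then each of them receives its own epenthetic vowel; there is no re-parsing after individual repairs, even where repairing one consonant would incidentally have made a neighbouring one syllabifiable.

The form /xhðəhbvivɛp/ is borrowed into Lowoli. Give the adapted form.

Under (C)(C)V, the unsyllabifiable consonants are /x/, /h/, /p/ (no codas are permitted; onsets may contain at most 2 consonants).
Inserting the epenthetic vowel yields /x/ → /xə/, /h/ → /hə/, /p/ → /pə/.

xəhðəhəbvivɛpə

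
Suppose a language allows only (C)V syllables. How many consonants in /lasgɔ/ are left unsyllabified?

Syllabifying with onset maximization leaves /s/ stranded (no codas are permitted; onsets are limited to one consonant).

1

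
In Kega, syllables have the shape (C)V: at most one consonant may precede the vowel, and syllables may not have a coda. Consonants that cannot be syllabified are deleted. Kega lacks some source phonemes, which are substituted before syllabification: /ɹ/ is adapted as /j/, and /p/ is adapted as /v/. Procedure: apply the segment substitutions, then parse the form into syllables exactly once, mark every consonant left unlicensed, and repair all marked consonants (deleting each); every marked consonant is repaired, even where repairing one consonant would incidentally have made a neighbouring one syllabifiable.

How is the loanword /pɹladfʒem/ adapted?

laʒe

Substitution: /p/ → /v/, /ɹ/ → /j/, giving /vjladfʒem/.
Syllabifying with onset maximization leaves /v/, /j/, /d/, /f/, /m/ stranded (no codas are permitted; onsets are limited to one consonant).
Deletion applies to /v/, /j/, /d/, /f/, /m/.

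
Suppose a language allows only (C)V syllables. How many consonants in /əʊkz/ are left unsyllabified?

2

Syllabifying with onset maximization leaves /k/, /z/ stranded (no codas are permitted; onsets are limited to one consonant).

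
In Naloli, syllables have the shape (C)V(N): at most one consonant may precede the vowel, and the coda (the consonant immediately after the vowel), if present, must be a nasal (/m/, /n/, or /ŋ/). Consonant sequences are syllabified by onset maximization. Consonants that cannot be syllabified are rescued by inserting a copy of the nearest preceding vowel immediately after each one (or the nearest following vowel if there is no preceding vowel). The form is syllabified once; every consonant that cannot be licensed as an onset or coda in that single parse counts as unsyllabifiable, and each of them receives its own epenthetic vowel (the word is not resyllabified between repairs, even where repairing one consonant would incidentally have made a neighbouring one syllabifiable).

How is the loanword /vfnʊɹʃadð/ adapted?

vʊfʊnʊɹʊʃadaða

The consonants /v/, /f/, /ɹ/, /d/, /ð/ cannot be parsed into a legal (C)V(N) syllable (only a nasal (/m/, /n/, or /ŋ/) is licensed in coda position; onsets are limited to one consonant).
Epenthesis after each stranded consonant: /v/ → /vʊ/, /f/ → /fʊ/, /ɹ/ → /ɹʊ/, /d/ → /da/, /ð/ → /ða/.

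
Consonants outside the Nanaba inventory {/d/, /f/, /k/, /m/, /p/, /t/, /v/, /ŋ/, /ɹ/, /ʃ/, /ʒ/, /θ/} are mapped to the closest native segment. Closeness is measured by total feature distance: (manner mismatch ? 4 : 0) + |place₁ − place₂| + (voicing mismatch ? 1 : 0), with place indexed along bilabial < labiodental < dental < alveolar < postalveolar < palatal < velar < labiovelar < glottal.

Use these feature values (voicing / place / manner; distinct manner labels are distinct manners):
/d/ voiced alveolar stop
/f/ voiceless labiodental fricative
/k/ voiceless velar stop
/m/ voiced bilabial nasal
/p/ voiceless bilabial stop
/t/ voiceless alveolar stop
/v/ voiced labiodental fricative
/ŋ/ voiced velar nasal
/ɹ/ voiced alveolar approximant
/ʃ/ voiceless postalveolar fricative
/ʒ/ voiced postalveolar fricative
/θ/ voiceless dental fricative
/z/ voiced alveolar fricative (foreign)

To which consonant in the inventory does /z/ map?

/ʒ/ is closest: same manner (fricative), place distance 1 (alveolar→postalveolar), same voicing; total 1. Next closest is /v/ at distance 2.

ʒ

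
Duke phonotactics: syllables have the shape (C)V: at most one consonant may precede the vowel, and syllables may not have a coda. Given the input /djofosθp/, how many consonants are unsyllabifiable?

The consonants /d/, /s/, /θ/, /p/ cannot be parsed into a legal (C)V syllable (no codas are permitted; onsets are limited to one consonant).

4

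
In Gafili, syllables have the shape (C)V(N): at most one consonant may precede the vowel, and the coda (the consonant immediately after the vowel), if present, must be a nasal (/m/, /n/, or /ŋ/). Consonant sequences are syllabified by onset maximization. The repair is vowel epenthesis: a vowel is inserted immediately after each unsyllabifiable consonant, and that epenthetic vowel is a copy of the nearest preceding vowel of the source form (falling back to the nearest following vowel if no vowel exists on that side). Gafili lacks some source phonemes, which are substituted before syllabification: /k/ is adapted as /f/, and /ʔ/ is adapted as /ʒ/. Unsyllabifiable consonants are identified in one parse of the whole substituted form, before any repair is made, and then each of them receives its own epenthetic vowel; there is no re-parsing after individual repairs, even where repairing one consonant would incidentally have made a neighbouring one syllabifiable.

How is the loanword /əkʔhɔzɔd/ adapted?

Substitution: /k/ → /f/, /ʔ/ → /ʒ/, giving /əfʒhɔzɔd/.
Under (C)V(N), the unsyllabifiable consonants are /f/, /ʒ/, /d/ (only a nasal (/m/, /n/, or /ŋ/) is licensed in coda position; onsets are limited to one consonant).
Inserting the epenthetic vowel yields /f/ → /fə/, /ʒ/ → /ʒə/, /d/ → /dɔ/.

əfəʒəhɔzɔdɔ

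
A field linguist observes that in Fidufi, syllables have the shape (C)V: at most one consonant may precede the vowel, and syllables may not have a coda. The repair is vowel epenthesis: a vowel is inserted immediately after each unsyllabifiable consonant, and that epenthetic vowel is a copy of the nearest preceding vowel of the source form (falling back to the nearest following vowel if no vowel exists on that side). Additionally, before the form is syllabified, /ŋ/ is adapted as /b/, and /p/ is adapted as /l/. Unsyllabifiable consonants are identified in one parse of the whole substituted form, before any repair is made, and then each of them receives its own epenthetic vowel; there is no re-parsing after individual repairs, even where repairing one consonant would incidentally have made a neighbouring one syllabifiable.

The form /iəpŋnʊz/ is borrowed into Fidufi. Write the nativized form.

Substitution: /p/ → /l/, /ŋ/ → /b/, giving /iəlbnʊz/.
Under (C)V, the unsyllabifiable consonants are /l/, /b/, /z/ (no codas are permitted; onsets are limited to one consonant).
Each unlicensed consonant becomes the onset of a new syllable: /l/ → /lə/, /b/ → /bə/, /z/ → /zʊ/.

iələbənʊzʊ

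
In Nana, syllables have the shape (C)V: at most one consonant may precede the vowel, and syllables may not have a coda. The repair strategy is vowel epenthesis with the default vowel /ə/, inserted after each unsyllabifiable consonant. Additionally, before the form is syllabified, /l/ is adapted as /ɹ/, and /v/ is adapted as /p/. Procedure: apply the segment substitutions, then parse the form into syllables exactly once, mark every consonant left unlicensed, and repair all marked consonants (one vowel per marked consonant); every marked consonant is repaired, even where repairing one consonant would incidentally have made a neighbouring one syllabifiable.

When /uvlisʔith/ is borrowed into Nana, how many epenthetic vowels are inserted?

After substitution the input is /upɹisʔith/.
The unsyllabifiable consonants are /p/, /s/, /t/, /h/; each receives one epenthetic vowel.

4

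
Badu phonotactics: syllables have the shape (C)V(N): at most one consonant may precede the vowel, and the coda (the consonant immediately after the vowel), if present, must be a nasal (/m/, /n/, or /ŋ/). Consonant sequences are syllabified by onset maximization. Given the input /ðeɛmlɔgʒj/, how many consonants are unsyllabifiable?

The consonants /g/, /ʒ/, /j/ cannot be parsed into a legal (C)V(N) syllable (only a nasal (/m/, /n/, or /ŋ/) is licensed in coda position; onsets are limited to one consonant).

3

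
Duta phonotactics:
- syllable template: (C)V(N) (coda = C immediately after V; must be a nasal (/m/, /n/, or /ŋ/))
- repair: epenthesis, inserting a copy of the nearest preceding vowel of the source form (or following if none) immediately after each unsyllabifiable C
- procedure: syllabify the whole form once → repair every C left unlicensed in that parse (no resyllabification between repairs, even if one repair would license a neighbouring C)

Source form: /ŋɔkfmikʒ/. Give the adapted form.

ŋɔkɔfɔmikiʒi

Syllabifying with onset maximization leaves /k/, /f/, /k/, /ʒ/ stranded (only a nasal (/m/, /n/, or /ŋ/) is licensed in coda position; onsets are limited to one consonant).
Each unlicensed consonant becomes the onset of a new syllable: /k/ → /kɔ/, /f/ → /fɔ/, /k/ → /ki/, /ʒ/ → /ʒi/.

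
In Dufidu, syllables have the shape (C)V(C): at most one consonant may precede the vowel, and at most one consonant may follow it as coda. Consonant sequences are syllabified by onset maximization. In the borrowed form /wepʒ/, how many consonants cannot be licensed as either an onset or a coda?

1

Under (C)V(C), the unsyllabifiable consonants are /ʒ/ (at most one coda consonant is licensed; onsets are limited to one consonant).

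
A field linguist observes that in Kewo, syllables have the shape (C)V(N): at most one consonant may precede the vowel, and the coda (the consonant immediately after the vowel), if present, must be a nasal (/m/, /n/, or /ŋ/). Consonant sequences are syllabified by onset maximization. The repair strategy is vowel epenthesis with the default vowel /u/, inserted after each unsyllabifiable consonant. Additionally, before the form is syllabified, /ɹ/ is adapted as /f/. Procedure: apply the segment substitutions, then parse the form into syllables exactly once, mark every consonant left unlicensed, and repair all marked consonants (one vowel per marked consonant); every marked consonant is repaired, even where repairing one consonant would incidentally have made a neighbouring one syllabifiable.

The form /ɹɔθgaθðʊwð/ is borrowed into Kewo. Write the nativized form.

fɔθugaθuðʊwuðu

Substitution: /ɹ/ → /f/, giving /fɔθgaθðʊwð/.
Under (C)V(N), the unsyllabifiable consonants are /θ/, /θ/, /w/, /ð/ (only a nasal (/m/, /n/, or /ŋ/) is licensed in coda position; onsets are limited to one consonant).
Inserting the epenthetic vowel yields /θ/ → /θu/, /θ/ → /θu/, /w/ → /wu/, /ð/ → /ðu/.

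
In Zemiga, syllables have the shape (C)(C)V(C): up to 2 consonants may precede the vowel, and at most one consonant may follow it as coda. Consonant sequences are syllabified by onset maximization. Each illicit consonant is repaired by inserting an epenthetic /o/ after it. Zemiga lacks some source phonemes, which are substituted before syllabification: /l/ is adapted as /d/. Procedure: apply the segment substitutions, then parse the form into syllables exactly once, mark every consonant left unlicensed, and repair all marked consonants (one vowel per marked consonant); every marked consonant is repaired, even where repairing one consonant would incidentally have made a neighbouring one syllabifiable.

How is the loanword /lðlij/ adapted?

Substitution: /l/ → /d/, giving /dðdij/.
Under (C)(C)V(C), the unsyllabifiable consonants are /d/ (at most one coda consonant is licensed; onsets may contain at most 2 consonants).
Inserting the epenthetic vowel yields /d/ → /do/.

doðdij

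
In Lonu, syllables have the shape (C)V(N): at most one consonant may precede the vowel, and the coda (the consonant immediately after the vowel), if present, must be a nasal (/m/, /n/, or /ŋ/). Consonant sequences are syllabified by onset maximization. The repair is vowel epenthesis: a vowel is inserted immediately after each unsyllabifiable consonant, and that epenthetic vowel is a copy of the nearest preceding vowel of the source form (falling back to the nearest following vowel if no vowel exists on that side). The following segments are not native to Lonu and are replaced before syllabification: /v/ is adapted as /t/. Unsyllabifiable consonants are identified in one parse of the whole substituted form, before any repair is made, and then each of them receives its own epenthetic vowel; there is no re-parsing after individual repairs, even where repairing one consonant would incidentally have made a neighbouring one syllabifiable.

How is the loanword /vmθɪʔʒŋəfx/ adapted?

tɪmɪθɪʔɪʒɪŋəfəxə

Substitution: /v/ → /t/, giving /tmθɪʔʒŋəfx/.
The consonants /t/, /m/, /ʔ/, /ʒ/, /f/, /x/ cannot be parsed into a legal (C)V(N) syllable (only a nasal (/m/, /n/, or /ŋ/) is licensed in coda position; onsets are limited to one consonant).
Epenthesis after each stranded consonant: /t/ → /tɪ/, /m/ → /mɪ/, /ʔ/ → /ʔɪ/, /ʒ/ → /ʒɪ/, /f/ → /fə/, /x/ → /xə/.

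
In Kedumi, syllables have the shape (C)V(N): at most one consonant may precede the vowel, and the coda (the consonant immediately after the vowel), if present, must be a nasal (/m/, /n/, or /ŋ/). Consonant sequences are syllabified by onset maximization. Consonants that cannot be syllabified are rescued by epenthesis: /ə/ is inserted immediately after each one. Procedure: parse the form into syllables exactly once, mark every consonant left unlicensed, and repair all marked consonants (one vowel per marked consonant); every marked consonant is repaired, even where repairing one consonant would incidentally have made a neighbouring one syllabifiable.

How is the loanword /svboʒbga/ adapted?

səvəboʒəbəga

The consonants /s/, /v/, /ʒ/, /b/ cannot be parsed into a legal (C)V(N) syllable (only a nasal (/m/, /n/, or /ŋ/) is licensed in coda position; onsets are limited to one consonant).
Epenthesis after each stranded consonant: /s/ → /sə/, /v/ → /və/, /ʒ/ → /ʒə/, /b/ → /bə/.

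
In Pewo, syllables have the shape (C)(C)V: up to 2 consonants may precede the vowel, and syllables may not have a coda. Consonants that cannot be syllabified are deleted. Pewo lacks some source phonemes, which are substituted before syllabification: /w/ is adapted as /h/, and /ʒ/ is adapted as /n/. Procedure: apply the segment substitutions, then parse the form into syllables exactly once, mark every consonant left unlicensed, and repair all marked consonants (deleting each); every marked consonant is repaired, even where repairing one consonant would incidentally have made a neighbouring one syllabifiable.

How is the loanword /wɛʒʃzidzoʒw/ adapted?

hɛʃzidzo

Substitution: /w/ → /h/, /ʒ/ → /n/, giving /hɛnʃzidzonh/.
Under (C)(C)V, the unsyllabifiable consonants are /n/, /n/, /h/ (no codas are permitted; onsets may contain at most 2 consonants).
Each unlicensed consonant is deleted: /n/, /n/, /h/.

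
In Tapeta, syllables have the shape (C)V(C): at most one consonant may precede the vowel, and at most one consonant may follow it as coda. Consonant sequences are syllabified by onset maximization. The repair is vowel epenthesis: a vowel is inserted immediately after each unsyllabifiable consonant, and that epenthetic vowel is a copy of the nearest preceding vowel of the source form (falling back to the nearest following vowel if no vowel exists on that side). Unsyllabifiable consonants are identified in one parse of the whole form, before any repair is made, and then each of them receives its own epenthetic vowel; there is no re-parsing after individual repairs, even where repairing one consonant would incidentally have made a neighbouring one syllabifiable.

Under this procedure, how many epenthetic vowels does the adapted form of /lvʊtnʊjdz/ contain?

The unsyllabifiable consonants are /l/, /d/, /z/; each receives one epenthetic vowel.

3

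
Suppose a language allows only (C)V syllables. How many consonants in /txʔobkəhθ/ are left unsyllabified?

5

The consonants /t/, /x/, /b/, /h/, /θ/ cannot be parsed into a legal (C)V syllable (no codas are permitted; onsets are limited to one consonant).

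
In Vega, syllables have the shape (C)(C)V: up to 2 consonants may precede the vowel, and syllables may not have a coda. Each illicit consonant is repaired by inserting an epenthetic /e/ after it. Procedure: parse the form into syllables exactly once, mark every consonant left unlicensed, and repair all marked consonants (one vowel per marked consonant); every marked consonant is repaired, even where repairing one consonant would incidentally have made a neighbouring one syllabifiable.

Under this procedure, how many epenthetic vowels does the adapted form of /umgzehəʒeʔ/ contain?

The unsyllabifiable consonants are /m/, /ʔ/; each receives one epenthetic vowel.

2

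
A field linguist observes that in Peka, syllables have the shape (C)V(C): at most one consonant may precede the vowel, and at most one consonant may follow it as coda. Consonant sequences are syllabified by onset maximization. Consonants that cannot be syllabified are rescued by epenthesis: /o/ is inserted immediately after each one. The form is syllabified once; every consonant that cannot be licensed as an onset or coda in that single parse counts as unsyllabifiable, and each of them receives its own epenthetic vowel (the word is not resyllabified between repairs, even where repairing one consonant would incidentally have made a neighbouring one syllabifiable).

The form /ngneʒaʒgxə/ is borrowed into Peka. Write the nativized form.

nogoneʒaʒgoxə

Under (C)V(C), the unsyllabifiable consonants are /n/, /g/, /g/ (at most one coda consonant is licensed; onsets are limited to one consonant).
Each unlicensed consonant becomes the onset of a new syllable: /n/ → /no/, /g/ → /go/, /g/ → /go/.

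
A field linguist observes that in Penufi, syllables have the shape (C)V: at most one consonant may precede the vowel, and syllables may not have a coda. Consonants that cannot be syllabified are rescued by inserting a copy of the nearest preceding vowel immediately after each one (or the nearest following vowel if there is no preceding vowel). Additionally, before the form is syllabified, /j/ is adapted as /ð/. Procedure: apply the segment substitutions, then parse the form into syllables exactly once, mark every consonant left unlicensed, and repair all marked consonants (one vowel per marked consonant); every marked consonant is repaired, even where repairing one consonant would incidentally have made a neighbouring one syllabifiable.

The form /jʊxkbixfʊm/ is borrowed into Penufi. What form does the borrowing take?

ðʊxʊkʊbixifʊmʊ

Substitution: /j/ → /ð/, giving /ðʊxkbixfʊm/.
The consonants /x/, /k/, /x/, /m/ cannot be parsed into a legal (C)V syllable (no codas are permitted; onsets are limited to one consonant).
Epenthesis after each stranded consonant: /x/ → /xʊ/, /k/ → /kʊ/, /x/ → /xi/, /m/ → /mʊ/.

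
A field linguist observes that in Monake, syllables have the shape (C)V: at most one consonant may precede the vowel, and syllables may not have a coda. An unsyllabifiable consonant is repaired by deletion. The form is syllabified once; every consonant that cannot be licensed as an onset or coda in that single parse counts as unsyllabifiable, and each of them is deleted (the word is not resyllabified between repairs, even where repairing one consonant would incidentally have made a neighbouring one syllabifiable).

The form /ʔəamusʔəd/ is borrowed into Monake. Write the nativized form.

ʔəamuʔə

Under (C)V, the unsyllabifiable consonants are /s/, /d/ (no codas are permitted; onsets are limited to one consonant).
Deleting the stranded consonants removes /s/, /d/.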